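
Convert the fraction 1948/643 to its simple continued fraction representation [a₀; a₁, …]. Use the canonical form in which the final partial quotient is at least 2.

[3; 33, 1, 5, 3]

Apply division with remainder until the remainder is 0:
1948 ÷ 643 → quotient 3, remainder 19
643 ÷ 19 → quotient 33, remainder 16
19 ÷ 16 → quotient 1, remainder 3
16 ÷ 3 → quotient 5, remainder 1
3 ÷ 1 → quotient 3, remainder 0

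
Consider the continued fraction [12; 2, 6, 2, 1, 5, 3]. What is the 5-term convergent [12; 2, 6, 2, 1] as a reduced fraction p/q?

511/41

a_0 = 12: 12/1
a_1 = 2: 25/2
a_2 = 6: 162/13
a_3 = 2: 349/28
a_4 = 1: 511/41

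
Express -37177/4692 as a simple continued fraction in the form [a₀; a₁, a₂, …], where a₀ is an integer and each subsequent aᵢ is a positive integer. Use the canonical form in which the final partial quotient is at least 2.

-37177 = -8·4692 + 359, so a_0 = -8
4692 = 13·359 + 25, so a_1 = 13
359 = 14·25 + 9, so a_2 = 14
25 = 2·9 + 7, so a_3 = 2
9 = 1·7 + 2, so a_4 = 1
7 = 3·2 + 1, so a_5 = 3
2 = 2·1 + 0, so a_6 = 2

[-8; 13, 14, 2, 1, 3, 2]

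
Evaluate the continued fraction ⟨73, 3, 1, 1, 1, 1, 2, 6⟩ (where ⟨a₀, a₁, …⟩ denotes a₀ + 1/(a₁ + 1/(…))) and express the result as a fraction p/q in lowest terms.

Start with 6.
2 + 1/(6/1) = 2 + 1/6 = 13/6
1 + 1/(13/6) = 1 + 6/13 = 19/13
1 + 1/(19/13) = 1 + 13/19 = 32/19
1 + 1/(32/19) = 1 + 19/32 = 51/32
1 + 1/(51/32) = 1 + 32/51 = 83/51
3 + 1/(83/51) = 3 + 51/83 = 300/83
73 + 1/(300/83) = 73 + 83/300 = 21983/300

21983/300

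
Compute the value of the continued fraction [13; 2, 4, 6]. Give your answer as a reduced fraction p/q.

Compute successive convergents:
a_0 = 13: 13/1
a_1 = 2: 27/2
a_2 = 4: 121/9
a_3 = 6: 753/56

753/56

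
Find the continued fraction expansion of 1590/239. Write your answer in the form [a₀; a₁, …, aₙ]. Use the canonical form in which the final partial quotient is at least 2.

1590 ÷ 239 → quotient 6, remainder 156
239 ÷ 156 → quotient 1, remainder 83
156 ÷ 83 → quotient 1, remainder 73
83 ÷ 73 → quotient 1, remainder 10
73 ÷ 10 → quotient 7, remainder 3
10 ÷ 3 → quotient 3, remainder 1
3 ÷ 1 → quotient 3, remainder 0

[6; 1, 1, 1, 7, 3, 3]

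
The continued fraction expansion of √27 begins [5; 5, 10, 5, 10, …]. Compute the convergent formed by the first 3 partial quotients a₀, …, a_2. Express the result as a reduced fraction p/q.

265/51

Use the convergent recurrence hₖ = aₖ·hₖ₋₁ + hₖ₋₂ (and likewise for the denominators kₖ):
a_0 = 5: 5/1
a_1 = 5: 26/5
a_2 = 10: 265/51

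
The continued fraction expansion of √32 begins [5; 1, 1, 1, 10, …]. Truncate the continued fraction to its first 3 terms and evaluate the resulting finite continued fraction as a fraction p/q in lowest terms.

Starting at the tail and folding back:
Start with 1.
1 + 1/(1/1) = 1 + 1/1 = 2/1
5 + 1/(2/1) = 5 + 1/2 = 11/2

11/2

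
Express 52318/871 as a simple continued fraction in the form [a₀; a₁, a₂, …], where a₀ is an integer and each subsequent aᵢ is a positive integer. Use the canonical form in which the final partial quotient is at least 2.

52318 = 60·871 + 58, so a_0 = 60
871 = 15·58 + 1, so a_1 = 15
58 = 58·1 + 0, so a_2 = 58

[60; 15, 58]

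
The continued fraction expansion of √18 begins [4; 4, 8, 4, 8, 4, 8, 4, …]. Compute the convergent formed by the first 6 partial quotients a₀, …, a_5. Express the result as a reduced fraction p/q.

Build up convergents one term at a time:
a_0 = 4: 4/1
a_1 = 4: 17/4
a_2 = 8: 140/33
a_3 = 4: 577/136
a_4 = 8: 4756/1121
a_5 = 4: 19601/4620

19601/4620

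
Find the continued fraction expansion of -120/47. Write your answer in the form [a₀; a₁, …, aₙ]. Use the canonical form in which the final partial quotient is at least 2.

Repeatedly divide and take the remainder:
⌊-120/47⌋ = -3, remainder 21
⌊47/21⌋ = 2, remainder 5
⌊21/5⌋ = 4, remainder 1
⌊5/1⌋ = 5, remainder 0

[-3; 2, 4, 5]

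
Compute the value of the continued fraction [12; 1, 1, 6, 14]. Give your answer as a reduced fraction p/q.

2307/184

Build up convergents one term at a time:
a_0 = 12: 12/1
a_1 = 1: 13/1
a_2 = 1: 25/2
a_3 = 6: 163/13
a_4 = 14: 2307/184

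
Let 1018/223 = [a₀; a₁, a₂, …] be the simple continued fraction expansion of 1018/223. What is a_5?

1018 = 4·223 + 126, so a_0 = 4
223 = 1·126 + 97, so a_1 = 1
126 = 1·97 + 29, so a_2 = 1
97 = 3·29 + 10, so a_3 = 3
29 = 2·10 + 9, so a_4 = 2
10 = 1·9 + 1, so a_5 = 1

1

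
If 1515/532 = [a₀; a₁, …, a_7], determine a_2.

5

Apply division with remainder until the remainder is 0:
1515 = 2·532 + 451, so a_0 = 2
532 = 1·451 + 81, so a_1 = 1
451 = 5·81 + 46, so a_2 = 5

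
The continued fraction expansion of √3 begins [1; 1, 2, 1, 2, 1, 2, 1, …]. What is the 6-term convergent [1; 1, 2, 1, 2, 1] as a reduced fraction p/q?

26/15

Start with 1.
2 + 1/(1/1) = 2 + 1/1 = 3/1
1 + 1/(3/1) = 1 + 1/3 = 4/3
2 + 1/(4/3) = 2 + 3/4 = 11/4
1 + 1/(11/4) = 1 + 4/11 = 15/11
1 + 1/(15/11) = 1 + 11/15 = 26/15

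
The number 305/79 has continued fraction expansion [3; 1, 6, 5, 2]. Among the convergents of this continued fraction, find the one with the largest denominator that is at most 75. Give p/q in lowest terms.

139/36

a_0 = 3: 3/1  (≤ bound)
a_1 = 1: 4/1  (≤ bound)
a_2 = 6: 27/7  (≤ bound)
a_3 = 5: 139/36  (≤ bound)
a_4 = 2: 305/79  (> 75, stop)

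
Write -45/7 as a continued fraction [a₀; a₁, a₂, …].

[-7; 1, 1, 3]

⌊-45/7⌋ = -7, remainder 4
⌊7/4⌋ = 1, remainder 3
⌊4/3⌋ = 1, remainder 1
⌊3/1⌋ = 3, remainder 0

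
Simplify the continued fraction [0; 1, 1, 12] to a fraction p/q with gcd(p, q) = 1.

a_0 = 0: 0/1
a_1 = 1: 1/1
a_2 = 1: 1/2
a_3 = 12: 13/25

13/25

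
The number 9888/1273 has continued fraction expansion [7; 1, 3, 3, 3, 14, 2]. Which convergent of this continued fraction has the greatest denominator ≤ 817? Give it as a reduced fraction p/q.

a_0 = 7: 7/1  (≤ bound)
a_1 = 1: 8/1  (≤ bound)
a_2 = 3: 31/4  (≤ bound)
a_3 = 3: 101/13  (≤ bound)
a_4 = 3: 334/43  (≤ bound)
a_5 = 14: 4777/615  (≤ bound)
a_6 = 2: 9888/1273  (> 817, stop)

4777/615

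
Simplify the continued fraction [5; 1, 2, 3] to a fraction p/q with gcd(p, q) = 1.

a_0 = 5: 5/1
a_1 = 1: 6/1
a_2 = 2: 17/3
a_3 = 3: 57/10

57/10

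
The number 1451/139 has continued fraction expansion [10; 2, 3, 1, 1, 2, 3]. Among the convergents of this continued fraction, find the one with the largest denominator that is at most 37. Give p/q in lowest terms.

List convergents until the denominator exceeds the bound:
a_0 = 10: 10/1  (≤ bound)
a_1 = 2: 21/2  (≤ bound)
a_2 = 3: 73/7  (≤ bound)
a_3 = 1: 94/9  (≤ bound)
a_4 = 1: 167/16  (≤ bound)
a_5 = 2: 428/41  (> 37, stop)

167/16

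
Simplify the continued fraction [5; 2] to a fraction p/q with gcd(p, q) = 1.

11/2

a_0 = 5: 5/1
a_1 = 2: 11/2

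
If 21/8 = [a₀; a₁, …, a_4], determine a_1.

Apply division with remainder until the remainder is 0:
⌊21/8⌋ = 2, remainder 5
⌊8/5⌋ = 1, remainder 3

1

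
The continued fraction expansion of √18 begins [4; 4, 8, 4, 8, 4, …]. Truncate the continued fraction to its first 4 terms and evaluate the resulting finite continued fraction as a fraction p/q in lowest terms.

Start with 4.
8 + 1/(4/1) = 8 + 1/4 = 33/4
4 + 1/(33/4) = 4 + 4/33 = 136/33
4 + 1/(136/33) = 4 + 33/136 = 577/136

577/136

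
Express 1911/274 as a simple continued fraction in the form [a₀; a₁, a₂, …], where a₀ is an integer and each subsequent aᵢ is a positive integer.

⌊1911/274⌋ = 6, remainder 267
⌊274/267⌋ = 1, remainder 7
⌊267/7⌋ = 38, remainder 1
⌊7/1⌋ = 7, remainder 0

[6; 1, 38, 7]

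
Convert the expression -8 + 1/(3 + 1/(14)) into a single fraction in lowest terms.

-330/43

a_0 = -8: -8/1
a_1 = 3: -23/3
a_2 = 14: -330/43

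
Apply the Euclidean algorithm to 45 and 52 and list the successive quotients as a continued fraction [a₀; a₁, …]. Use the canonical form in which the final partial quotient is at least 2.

[0; 1, 6, 2, 3]

45 ÷ 52 → quotient 0, remainder 45
52 ÷ 45 → quotient 1, remainder 7
45 ÷ 7 → quotient 6, remainder 3
7 ÷ 3 → quotient 2, remainder 1
3 ÷ 1 → quotient 3, remainder 0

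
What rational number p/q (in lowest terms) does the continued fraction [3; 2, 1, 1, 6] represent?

Start with 6.
1 + 1/(6/1) = 1 + 1/6 = 7/6
1 + 1/(7/6) = 1 + 6/7 = 13/7
2 + 1/(13/7) = 2 + 7/13 = 33/13
3 + 1/(33/13) = 3 + 13/33 = 112/33

112/33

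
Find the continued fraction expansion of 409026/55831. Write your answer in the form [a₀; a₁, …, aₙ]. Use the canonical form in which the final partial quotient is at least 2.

[7; 3, 15, 8, 12, 2, 2, 2]

Run the Euclidean algorithm, recording each quotient:
409026 ÷ 55831 → quotient 7, remainder 18209
55831 ÷ 18209 → quotient 3, remainder 1204
18209 ÷ 1204 → quotient 15, remainder 149
1204 ÷ 149 → quotient 8, remainder 12
149 ÷ 12 → quotient 12, remainder 5
12 ÷ 5 → quotient 2, remainder 2
5 ÷ 2 → quotient 2, remainder 1
2 ÷ 1 → quotient 2, remainder 0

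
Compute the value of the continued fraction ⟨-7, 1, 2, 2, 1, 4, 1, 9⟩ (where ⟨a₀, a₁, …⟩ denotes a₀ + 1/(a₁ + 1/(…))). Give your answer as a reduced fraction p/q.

-3527/560

Compute successive convergents:
a_0 = -7: -7/1
a_1 = 1: -6/1
a_2 = 2: -19/3
a_3 = 2: -44/7
a_4 = 1: -63/10
a_5 = 4: -296/47
a_6 = 1: -359/57
a_7 = 9: -3527/560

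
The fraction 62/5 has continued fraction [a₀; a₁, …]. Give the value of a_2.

2

⌊62/5⌋ = 12, remainder 2
⌊5/2⌋ = 2, remainder 1
⌊2/1⌋ = 2, remainder 0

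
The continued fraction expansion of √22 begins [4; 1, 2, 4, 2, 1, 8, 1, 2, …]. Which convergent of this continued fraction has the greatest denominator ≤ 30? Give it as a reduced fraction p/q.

136/29

a_0 = 4: 4/1  (≤ bound)
a_1 = 1: 5/1  (≤ bound)
a_2 = 2: 14/3  (≤ bound)
a_3 = 4: 61/13  (≤ bound)
a_4 = 2: 136/29  (≤ bound)
a_5 = 1: 197/42  (> 30, stop)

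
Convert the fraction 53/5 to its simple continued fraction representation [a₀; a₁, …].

[10; 1, 1, 2]

53 ÷ 5 → quotient 10, remainder 3
5 ÷ 3 → quotient 1, remainder 2
3 ÷ 2 → quotient 1, remainder 1
2 ÷ 1 → quotient 2, remainder 0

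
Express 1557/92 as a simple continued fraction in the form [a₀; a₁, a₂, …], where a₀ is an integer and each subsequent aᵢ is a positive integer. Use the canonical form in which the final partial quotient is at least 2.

Run the Euclidean algorithm, recording each quotient:
1557 ÷ 92 → quotient 16, remainder 85
92 ÷ 85 → quotient 1, remainder 7
85 ÷ 7 → quotient 12, remainder 1
7 ÷ 1 → quotient 7, remainder 0

[16; 1, 12, 7]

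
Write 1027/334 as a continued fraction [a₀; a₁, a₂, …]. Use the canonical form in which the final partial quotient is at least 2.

⌊1027/334⌋ = 3, remainder 25
⌊334/25⌋ = 13, remainder 9
⌊25/9⌋ = 2, remainder 7
⌊9/7⌋ = 1, remainder 2
⌊7/2⌋ = 3, remainder 1
⌊2/1⌋ = 2, remainder 0

[3; 13, 2, 1, 3, 2]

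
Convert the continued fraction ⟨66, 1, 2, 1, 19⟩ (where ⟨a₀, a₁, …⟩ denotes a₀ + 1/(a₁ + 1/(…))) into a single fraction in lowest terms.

Starting at the tail and folding back:
Start with 19.
1 + 1/(19/1) = 1 + 1/19 = 20/19
2 + 1/(20/19) = 2 + 19/20 = 59/20
1 + 1/(59/20) = 1 + 20/59 = 79/59
66 + 1/(79/59) = 66 + 59/79 = 5273/79

5273/79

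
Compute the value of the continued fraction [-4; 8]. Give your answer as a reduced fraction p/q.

a_0 = -4: -4/1
a_1 = 8: -31/8

-31/8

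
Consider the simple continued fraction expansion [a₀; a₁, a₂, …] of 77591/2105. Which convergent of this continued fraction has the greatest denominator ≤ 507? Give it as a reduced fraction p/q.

6598/179

List convergents until the denominator exceeds the bound:
a_0 = 36: 36/1  (≤ bound)
a_1 = 1: 37/1  (≤ bound)
a_2 = 6: 258/7  (≤ bound)
a_3 = 6: 1585/43  (≤ bound)
a_4 = 3: 5013/136  (≤ bound)
a_5 = 1: 6598/179  (≤ bound)
a_6 = 11: 77591/2105  (> 507, stop)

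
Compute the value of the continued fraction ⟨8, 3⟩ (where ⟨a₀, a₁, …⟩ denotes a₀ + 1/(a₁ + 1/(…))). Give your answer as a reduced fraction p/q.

a_0 = 8: 8/1
a_1 = 3: 25/3

25/3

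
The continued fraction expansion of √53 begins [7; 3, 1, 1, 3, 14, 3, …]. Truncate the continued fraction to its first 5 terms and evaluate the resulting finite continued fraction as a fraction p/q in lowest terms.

182/25

a_0 = 7: 7/1
a_1 = 3: 22/3
a_2 = 1: 29/4
a_3 = 1: 51/7
a_4 = 3: 182/25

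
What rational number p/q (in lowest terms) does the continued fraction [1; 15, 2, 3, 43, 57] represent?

283861/266583

Start with 57.
43 + 1/(57/1) = 43 + 1/57 = 2452/57
3 + 1/(2452/57) = 3 + 57/2452 = 7413/2452
2 + 1/(7413/2452) = 2 + 2452/7413 = 17278/7413
15 + 1/(17278/7413) = 15 + 7413/17278 = 266583/17278
1 + 1/(266583/17278) = 1 + 17278/266583 = 283861/266583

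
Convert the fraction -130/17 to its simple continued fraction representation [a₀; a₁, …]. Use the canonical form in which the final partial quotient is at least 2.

Run the Euclidean algorithm, recording each quotient:
-130 ÷ 17 → quotient -8, remainder 6
17 ÷ 6 → quotient 2, remainder 5
6 ÷ 5 → quotient 1, remainder 1
5 ÷ 1 → quotient 5, remainder 0

[-8; 2, 1, 5]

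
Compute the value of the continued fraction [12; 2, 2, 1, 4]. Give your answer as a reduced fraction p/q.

Start with 4.
1 + 1/(4/1) = 1 + 1/4 = 5/4
2 + 1/(5/4) = 2 + 4/5 = 14/5
2 + 1/(14/5) = 2 + 5/14 = 33/14
12 + 1/(33/14) = 12 + 14/33 = 410/33

410/33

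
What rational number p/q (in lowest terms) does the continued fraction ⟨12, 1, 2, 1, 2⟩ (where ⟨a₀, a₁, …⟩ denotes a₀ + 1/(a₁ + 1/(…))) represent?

Compute successive convergents:
a_0 = 12: 12/1
a_1 = 1: 13/1
a_2 = 2: 38/3
a_3 = 1: 51/4
a_4 = 2: 140/11

140/11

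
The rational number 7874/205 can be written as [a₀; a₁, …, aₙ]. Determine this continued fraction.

[38; 2, 2, 3, 1, 2, 3]

7874 = 38·205 + 84, so a_0 = 38
205 = 2·84 + 37, so a_1 = 2
84 = 2·37 + 10, so a_2 = 2
37 = 3·10 + 7, so a_3 = 3
10 = 1·7 + 3, so a_4 = 1
7 = 2·3 + 1, so a_5 = 2
3 = 3·1 + 0, so a_6 = 3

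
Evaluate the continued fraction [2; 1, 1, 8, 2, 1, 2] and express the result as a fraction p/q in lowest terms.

Start with 2.
1 + 1/(2/1) = 1 + 1/2 = 3/2
2 + 1/(3/2) = 2 + 2/3 = 8/3
8 + 1/(8/3) = 8 + 3/8 = 67/8
1 + 1/(67/8) = 1 + 8/67 = 75/67
1 + 1/(75/67) = 1 + 67/75 = 142/75
2 + 1/(142/75) = 2 + 75/142 = 359/142

359/142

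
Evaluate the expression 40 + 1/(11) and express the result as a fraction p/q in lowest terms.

441/11

Start with 11.
40 + 1/(11/1) = 40 + 1/11 = 441/11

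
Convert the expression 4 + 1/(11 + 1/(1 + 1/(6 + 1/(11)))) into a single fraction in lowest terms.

Start with 11.
6 + 1/(11/1) = 6 + 1/11 = 67/11
1 + 1/(67/11) = 1 + 11/67 = 78/67
11 + 1/(78/67) = 11 + 67/78 = 925/78
4 + 1/(925/78) = 4 + 78/925 = 3778/925

3778/925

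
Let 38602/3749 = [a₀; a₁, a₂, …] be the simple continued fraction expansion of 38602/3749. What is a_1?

⌊38602/3749⌋ = 10, remainder 1112
⌊3749/1112⌋ = 3, remainder 413

3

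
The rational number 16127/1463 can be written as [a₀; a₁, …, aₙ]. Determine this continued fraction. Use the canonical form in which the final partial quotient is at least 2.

Apply division with remainder until the remainder is 0:
16127 = 11·1463 + 34, so a_0 = 11
1463 = 43·34 + 1, so a_1 = 43
34 = 34·1 + 0, so a_2 = 34

[11; 43, 34]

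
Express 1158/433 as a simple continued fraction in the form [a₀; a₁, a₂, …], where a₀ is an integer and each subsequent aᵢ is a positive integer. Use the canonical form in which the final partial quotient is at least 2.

[2; 1, 2, 14, 10]

1158 = 2·433 + 292, so a_0 = 2
433 = 1·292 + 141, so a_1 = 1
292 = 2·141 + 10, so a_2 = 2
141 = 14·10 + 1, so a_3 = 14
10 = 10·1 + 0, so a_4 = 10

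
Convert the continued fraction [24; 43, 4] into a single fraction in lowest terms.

4156/173

Starting at the tail and folding back:
Start with 4.
43 + 1/(4/1) = 43 + 1/4 = 173/4
24 + 1/(173/4) = 24 + 4/173 = 4156/173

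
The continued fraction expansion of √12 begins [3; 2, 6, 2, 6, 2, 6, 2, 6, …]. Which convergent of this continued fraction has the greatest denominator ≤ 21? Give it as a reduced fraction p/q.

45/13

a_0 = 3: 3/1  (≤ bound)
a_1 = 2: 7/2  (≤ bound)
a_2 = 6: 45/13  (≤ bound)
a_3 = 2: 97/28  (> 21, stop)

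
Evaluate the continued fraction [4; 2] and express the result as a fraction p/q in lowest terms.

9/2

a_0 = 4: 4/1
a_1 = 2: 9/2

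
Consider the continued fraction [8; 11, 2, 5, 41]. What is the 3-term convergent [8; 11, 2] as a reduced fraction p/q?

186/23

a_0 = 8: 8/1
a_1 = 11: 89/11
a_2 = 2: 186/23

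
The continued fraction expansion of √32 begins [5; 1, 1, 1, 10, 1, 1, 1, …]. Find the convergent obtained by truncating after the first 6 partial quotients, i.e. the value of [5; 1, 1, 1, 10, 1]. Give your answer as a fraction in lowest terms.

198/35

Start with 1.
10 + 1/(1/1) = 10 + 1/1 = 11/1
1 + 1/(11/1) = 1 + 1/11 = 12/11
1 + 1/(12/11) = 1 + 11/12 = 23/12
1 + 1/(23/12) = 1 + 12/23 = 35/23
5 + 1/(35/23) = 5 + 23/35 = 198/35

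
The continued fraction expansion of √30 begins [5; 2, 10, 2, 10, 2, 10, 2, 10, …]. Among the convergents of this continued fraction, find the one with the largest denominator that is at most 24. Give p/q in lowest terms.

115/21

a_0 = 5: 5/1  (≤ bound)
a_1 = 2: 11/2  (≤ bound)
a_2 = 10: 115/21  (≤ bound)
a_3 = 2: 241/44  (> 24, stop)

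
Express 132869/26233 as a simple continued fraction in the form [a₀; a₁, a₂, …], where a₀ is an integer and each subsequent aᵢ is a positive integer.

Apply division with remainder until the remainder is 0:
⌊132869/26233⌋ = 5, remainder 1704
⌊26233/1704⌋ = 15, remainder 673
⌊1704/673⌋ = 2, remainder 358
⌊673/358⌋ = 1, remainder 315
⌊358/315⌋ = 1, remainder 43
⌊315/43⌋ = 7, remainder 14
⌊43/14⌋ = 3, remainder 1
⌊14/1⌋ = 14, remainder 0

[5; 15, 2, 1, 1, 7, 3, 14]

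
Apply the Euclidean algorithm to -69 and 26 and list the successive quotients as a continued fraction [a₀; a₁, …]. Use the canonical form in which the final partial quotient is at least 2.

[-3; 2, 1, 8]

⌊-69/26⌋ = -3, remainder 9
⌊26/9⌋ = 2, remainder 8
⌊9/8⌋ = 1, remainder 1
⌊8/1⌋ = 8, remainder 0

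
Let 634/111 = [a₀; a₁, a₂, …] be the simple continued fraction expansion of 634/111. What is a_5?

2

Run the Euclidean algorithm, recording each quotient:
634 ÷ 111 → quotient 5, remainder 79
111 ÷ 79 → quotient 1, remainder 32
79 ÷ 32 → quotient 2, remainder 15
32 ÷ 15 → quotient 2, remainder 2
15 ÷ 2 → quotient 7, remainder 1
2 ÷ 1 → quotient 2, remainder 0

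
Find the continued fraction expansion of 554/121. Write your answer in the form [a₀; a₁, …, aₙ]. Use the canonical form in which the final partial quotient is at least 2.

Apply division with remainder until the remainder is 0:
554 ÷ 121 → quotient 4, remainder 70
121 ÷ 70 → quotient 1, remainder 51
70 ÷ 51 → quotient 1, remainder 19
51 ÷ 19 → quotient 2, remainder 13
19 ÷ 13 → quotient 1, remainder 6
13 ÷ 6 → quotient 2, remainder 1
6 ÷ 1 → quotient 6, remainder 0

[4; 1, 1, 2, 1, 2, 6]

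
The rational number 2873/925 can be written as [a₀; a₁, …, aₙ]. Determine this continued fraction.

Repeatedly divide and take the remainder:
2873 = 3·925 + 98, so a_0 = 3
925 = 9·98 + 43, so a_1 = 9
98 = 2·43 + 12, so a_2 = 2
43 = 3·12 + 7, so a_3 = 3
12 = 1·7 + 5, so a_4 = 1
7 = 1·5 + 2, so a_5 = 1
5 = 2·2 + 1, so a_6 = 2
2 = 2·1 + 0, so a_7 = 2

[3; 9, 2, 3, 1, 1, 2, 2]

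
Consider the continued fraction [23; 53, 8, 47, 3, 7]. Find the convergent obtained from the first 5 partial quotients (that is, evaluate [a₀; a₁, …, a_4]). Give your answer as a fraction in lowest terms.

1392846/60509

Start with 3.
47 + 1/(3/1) = 47 + 1/3 = 142/3
8 + 1/(142/3) = 8 + 3/142 = 1139/142
53 + 1/(1139/142) = 53 + 142/1139 = 60509/1139
23 + 1/(60509/1139) = 23 + 1139/60509 = 1392846/60509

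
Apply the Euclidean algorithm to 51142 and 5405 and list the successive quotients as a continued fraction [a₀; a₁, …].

51142 = 9·5405 + 2497, so a_0 = 9
5405 = 2·2497 + 411, so a_1 = 2
2497 = 6·411 + 31, so a_2 = 6
411 = 13·31 + 8, so a_3 = 13
31 = 3·8 + 7, so a_4 = 3
8 = 1·7 + 1, so a_5 = 1
7 = 7·1 + 0, so a_6 = 7

[9; 2, 6, 13, 3, 1, 7]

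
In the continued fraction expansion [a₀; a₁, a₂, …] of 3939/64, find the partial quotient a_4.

⌊3939/64⌋ = 61, remainder 35
⌊64/35⌋ = 1, remainder 29
⌊35/29⌋ = 1, remainder 6
⌊29/6⌋ = 4, remainder 5
⌊6/5⌋ = 1, remainder 1

1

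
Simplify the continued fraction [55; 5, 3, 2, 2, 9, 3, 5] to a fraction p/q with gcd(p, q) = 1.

772755/14002

a_0 = 55: 55/1
a_1 = 5: 276/5
a_2 = 3: 883/16
a_3 = 2: 2042/37
a_4 = 2: 4967/90
a_5 = 9: 46745/847
a_6 = 3: 145202/2631
a_7 = 5: 772755/14002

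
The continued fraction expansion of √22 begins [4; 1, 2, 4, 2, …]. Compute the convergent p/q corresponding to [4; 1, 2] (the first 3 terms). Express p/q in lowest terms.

Start with 2.
1 + 1/(2/1) = 1 + 1/2 = 3/2
4 + 1/(3/2) = 4 + 2/3 = 14/3

14/3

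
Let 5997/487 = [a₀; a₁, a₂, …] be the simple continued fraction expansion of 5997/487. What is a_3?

2

Repeatedly divide and take the remainder:
5997 = 12·487 + 153, so a_0 = 12
487 = 3·153 + 28, so a_1 = 3
153 = 5·28 + 13, so a_2 = 5
28 = 2·13 + 2, so a_3 = 2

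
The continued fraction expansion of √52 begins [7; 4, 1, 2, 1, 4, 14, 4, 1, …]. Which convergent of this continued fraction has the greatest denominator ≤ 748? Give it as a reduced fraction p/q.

a_0 = 7: 7/1  (≤ bound)
a_1 = 4: 29/4  (≤ bound)
a_2 = 1: 36/5  (≤ bound)
a_3 = 2: 101/14  (≤ bound)
a_4 = 1: 137/19  (≤ bound)
a_5 = 4: 649/90  (≤ bound)
a_6 = 14: 9223/1279  (> 748, stop)

649/90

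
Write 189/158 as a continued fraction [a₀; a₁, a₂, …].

[1; 5, 10, 3]

189 = 1·158 + 31, so a_0 = 1
158 = 5·31 + 3, so a_1 = 5
31 = 10·3 + 1, so a_2 = 10
3 = 3·1 + 0, so a_3 = 3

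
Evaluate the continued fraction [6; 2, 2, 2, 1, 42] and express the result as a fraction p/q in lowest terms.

4655/726

Compute successive convergents:
a_0 = 6: 6/1
a_1 = 2: 13/2
a_2 = 2: 32/5
a_3 = 2: 77/12
a_4 = 1: 109/17
a_5 = 42: 4655/726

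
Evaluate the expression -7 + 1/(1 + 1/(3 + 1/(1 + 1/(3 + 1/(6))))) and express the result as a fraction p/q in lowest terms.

Compute successive convergents:
a_0 = -7: -7/1
a_1 = 1: -6/1
a_2 = 3: -25/4
a_3 = 1: -31/5
a_4 = 3: -118/19
a_5 = 6: -739/119

-739/119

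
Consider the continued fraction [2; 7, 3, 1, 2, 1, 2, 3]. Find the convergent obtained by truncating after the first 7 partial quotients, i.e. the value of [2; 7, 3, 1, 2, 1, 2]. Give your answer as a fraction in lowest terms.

Start with 2.
1 + 1/(2/1) = 1 + 1/2 = 3/2
2 + 1/(3/2) = 2 + 2/3 = 8/3
1 + 1/(8/3) = 1 + 3/8 = 11/8
3 + 1/(11/8) = 3 + 8/11 = 41/11
7 + 1/(41/11) = 7 + 11/41 = 298/41
2 + 1/(298/41) = 2 + 41/298 = 637/298

637/298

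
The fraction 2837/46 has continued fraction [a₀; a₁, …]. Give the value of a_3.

⌊2837/46⌋ = 61, remainder 31
⌊46/31⌋ = 1, remainder 15
⌊31/15⌋ = 2, remainder 1
⌊15/1⌋ = 15, remainder 0

15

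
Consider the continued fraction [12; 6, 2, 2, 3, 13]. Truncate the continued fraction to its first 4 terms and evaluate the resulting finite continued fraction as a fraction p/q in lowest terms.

389/32

Work from the innermost term outward:
Start with 2.
2 + 1/(2/1) = 2 + 1/2 = 5/2
6 + 1/(5/2) = 6 + 2/5 = 32/5
12 + 1/(32/5) = 12 + 5/32 = 389/32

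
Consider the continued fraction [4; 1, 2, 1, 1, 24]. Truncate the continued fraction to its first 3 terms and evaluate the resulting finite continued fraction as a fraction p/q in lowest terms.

14/3

Collapse the nested fraction from the inside out:
Start with 2.
1 + 1/(2/1) = 1 + 1/2 = 3/2
4 + 1/(3/2) = 4 + 2/3 = 14/3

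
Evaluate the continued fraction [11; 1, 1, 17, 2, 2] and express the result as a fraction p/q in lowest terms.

a_0 = 11: 11/1
a_1 = 1: 12/1
a_2 = 1: 23/2
a_3 = 17: 403/35
a_4 = 2: 829/72
a_5 = 2: 2061/179

2061/179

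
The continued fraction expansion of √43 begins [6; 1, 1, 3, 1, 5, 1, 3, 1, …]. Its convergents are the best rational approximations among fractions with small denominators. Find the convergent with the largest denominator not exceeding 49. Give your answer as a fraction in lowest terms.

59/9

a_0 = 6: 6/1  (≤ bound)
a_1 = 1: 7/1  (≤ bound)
a_2 = 1: 13/2  (≤ bound)
a_3 = 3: 46/7  (≤ bound)
a_4 = 1: 59/9  (≤ bound)
a_5 = 5: 341/52  (> 49, stop)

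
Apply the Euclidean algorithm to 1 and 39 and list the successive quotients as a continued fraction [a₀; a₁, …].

1 ÷ 39 → quotient 0, remainder 1
39 ÷ 1 → quotient 39, remainder 0

[0; 39]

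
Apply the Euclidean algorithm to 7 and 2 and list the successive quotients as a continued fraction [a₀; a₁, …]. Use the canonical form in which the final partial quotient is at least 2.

7 ÷ 2 → quotient 3, remainder 1
2 ÷ 1 → quotient 2, remainder 0

[3; 2]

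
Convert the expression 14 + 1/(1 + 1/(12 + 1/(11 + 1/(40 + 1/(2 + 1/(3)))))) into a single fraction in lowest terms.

609525/40843

Starting at the tail and folding back:
Start with 3.
2 + 1/(3/1) = 2 + 1/3 = 7/3
40 + 1/(7/3) = 40 + 3/7 = 283/7
11 + 1/(283/7) = 11 + 7/283 = 3120/283
12 + 1/(3120/283) = 12 + 283/3120 = 37723/3120
1 + 1/(37723/3120) = 1 + 3120/37723 = 40843/37723
14 + 1/(40843/37723) = 14 + 37723/40843 = 609525/40843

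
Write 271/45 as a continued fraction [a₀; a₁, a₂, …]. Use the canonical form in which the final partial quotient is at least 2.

[6; 45]

⌊271/45⌋ = 6, remainder 1
⌊45/1⌋ = 45, remainder 0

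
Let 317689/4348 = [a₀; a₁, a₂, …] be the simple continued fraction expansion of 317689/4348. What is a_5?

2

Apply division with remainder until the remainder is 0:
317689 ÷ 4348 → quotient 73, remainder 285
4348 ÷ 285 → quotient 15, remainder 73
285 ÷ 73 → quotient 3, remainder 66
73 ÷ 66 → quotient 1, remainder 7
66 ÷ 7 → quotient 9, remainder 3
7 ÷ 3 → quotient 2, remainder 1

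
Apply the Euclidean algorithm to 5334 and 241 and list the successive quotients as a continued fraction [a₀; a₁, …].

⌊5334/241⌋ = 22, remainder 32
⌊241/32⌋ = 7, remainder 17
⌊32/17⌋ = 1, remainder 15
⌊17/15⌋ = 1, remainder 2
⌊15/2⌋ = 7, remainder 1
⌊2/1⌋ = 2, remainder 0

[22; 7, 1, 1, 7, 2]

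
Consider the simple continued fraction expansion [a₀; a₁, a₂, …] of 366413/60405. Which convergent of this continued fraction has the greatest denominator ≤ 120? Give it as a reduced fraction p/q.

List convergents until the denominator exceeds the bound:
a_0 = 6: 6/1  (≤ bound)
a_1 = 15: 91/15  (≤ bound)
a_2 = 6: 552/91  (≤ bound)
a_3 = 28: 15547/2563  (> 120, stop)

552/91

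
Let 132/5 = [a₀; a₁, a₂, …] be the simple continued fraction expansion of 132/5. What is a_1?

⌊132/5⌋ = 26, remainder 2
⌊5/2⌋ = 2, remainder 1

2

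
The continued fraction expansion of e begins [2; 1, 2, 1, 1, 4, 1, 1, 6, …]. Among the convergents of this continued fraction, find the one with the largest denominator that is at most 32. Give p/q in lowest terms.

87/32

a_0 = 2: 2/1  (≤ bound)
a_1 = 1: 3/1  (≤ bound)
a_2 = 2: 8/3  (≤ bound)
a_3 = 1: 11/4  (≤ bound)
a_4 = 1: 19/7  (≤ bound)
a_5 = 4: 87/32  (≤ bound)
a_6 = 1: 106/39  (> 32, stop)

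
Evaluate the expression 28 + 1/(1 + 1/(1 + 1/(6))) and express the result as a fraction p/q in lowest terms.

Use the convergent recurrence hₖ = aₖ·hₖ₋₁ + hₖ₋₂ (and likewise for the denominators kₖ):
a_0 = 28: 28/1
a_1 = 1: 29/1
a_2 = 1: 57/2
a_3 = 6: 371/13

371/13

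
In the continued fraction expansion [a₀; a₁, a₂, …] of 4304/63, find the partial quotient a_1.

3

⌊4304/63⌋ = 68, remainder 20
⌊63/20⌋ = 3, remainder 3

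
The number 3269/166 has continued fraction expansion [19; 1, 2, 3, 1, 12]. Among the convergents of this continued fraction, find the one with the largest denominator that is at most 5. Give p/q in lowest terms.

59/3

List convergents until the denominator exceeds the bound:
a_0 = 19: 19/1  (≤ bound)
a_1 = 1: 20/1  (≤ bound)
a_2 = 2: 59/3  (≤ bound)
a_3 = 3: 197/10  (> 5, stop)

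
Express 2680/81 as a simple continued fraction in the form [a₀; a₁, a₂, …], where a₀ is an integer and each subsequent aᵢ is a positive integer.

[33; 11, 1, 1, 3]

Repeatedly divide and take the remainder:
2680 ÷ 81 → quotient 33, remainder 7
81 ÷ 7 → quotient 11, remainder 4
7 ÷ 4 → quotient 1, remainder 3
4 ÷ 3 → quotient 1, remainder 1
3 ÷ 1 → quotient 3, remainder 0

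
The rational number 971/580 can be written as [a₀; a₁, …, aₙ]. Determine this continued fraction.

[1; 1, 2, 14, 1, 1, 6]

⌊971/580⌋ = 1, remainder 391
⌊580/391⌋ = 1, remainder 189
⌊391/189⌋ = 2, remainder 13
⌊189/13⌋ = 14, remainder 7
⌊13/7⌋ = 1, remainder 6
⌊7/6⌋ = 1, remainder 1
⌊6/1⌋ = 6, remainder 0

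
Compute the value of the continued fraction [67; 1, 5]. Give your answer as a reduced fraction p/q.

Work from the innermost term outward:
Start with 5.
1 + 1/(5/1) = 1 + 1/5 = 6/5
67 + 1/(6/5) = 67 + 5/6 = 407/6

407/6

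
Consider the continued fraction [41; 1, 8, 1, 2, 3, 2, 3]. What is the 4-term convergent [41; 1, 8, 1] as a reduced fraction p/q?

419/10

Start with 1.
8 + 1/(1/1) = 8 + 1/1 = 9/1
1 + 1/(9/1) = 1 + 1/9 = 10/9
41 + 1/(10/9) = 41 + 9/10 = 419/10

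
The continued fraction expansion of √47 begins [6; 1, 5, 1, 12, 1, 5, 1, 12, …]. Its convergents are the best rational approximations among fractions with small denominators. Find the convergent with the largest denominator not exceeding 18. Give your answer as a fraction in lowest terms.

a_0 = 6: 6/1  (≤ bound)
a_1 = 1: 7/1  (≤ bound)
a_2 = 5: 41/6  (≤ bound)
a_3 = 1: 48/7  (≤ bound)
a_4 = 12: 617/90  (> 18, stop)

48/7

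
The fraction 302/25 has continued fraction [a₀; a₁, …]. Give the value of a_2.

2

302 = 12·25 + 2, so a_0 = 12
25 = 12·2 + 1, so a_1 = 12
2 = 2·1 + 0, so a_2 = 2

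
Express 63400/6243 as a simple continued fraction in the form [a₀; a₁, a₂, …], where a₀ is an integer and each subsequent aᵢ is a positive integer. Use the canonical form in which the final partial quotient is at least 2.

Repeatedly divide and take the remainder:
63400 ÷ 6243 → quotient 10, remainder 970
6243 ÷ 970 → quotient 6, remainder 423
970 ÷ 423 → quotient 2, remainder 124
423 ÷ 124 → quotient 3, remainder 51
124 ÷ 51 → quotient 2, remainder 22
51 ÷ 22 → quotient 2, remainder 7
22 ÷ 7 → quotient 3, remainder 1
7 ÷ 1 → quotient 7, remainder 0

[10; 6, 2, 3, 2, 2, 3, 7]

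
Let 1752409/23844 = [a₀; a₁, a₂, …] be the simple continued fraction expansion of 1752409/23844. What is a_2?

Run the Euclidean algorithm, recording each quotient:
1752409 ÷ 23844 → quotient 73, remainder 11797
23844 ÷ 11797 → quotient 2, remainder 250
11797 ÷ 250 → quotient 47, remainder 47

47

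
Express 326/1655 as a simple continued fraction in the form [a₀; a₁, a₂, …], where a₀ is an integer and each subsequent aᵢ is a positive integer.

[0; 5, 13, 25]

326 ÷ 1655 → quotient 0, remainder 326
1655 ÷ 326 → quotient 5, remainder 25
326 ÷ 25 → quotient 13, remainder 1
25 ÷ 1 → quotient 25, remainder 0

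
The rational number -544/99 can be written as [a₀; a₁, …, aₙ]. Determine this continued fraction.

Run the Euclidean algorithm, recording each quotient:
-544 = -6·99 + 50, so a_0 = -6
99 = 1·50 + 49, so a_1 = 1
50 = 1·49 + 1, so a_2 = 1
49 = 49·1 + 0, so a_3 = 49

[-6; 1, 1, 49]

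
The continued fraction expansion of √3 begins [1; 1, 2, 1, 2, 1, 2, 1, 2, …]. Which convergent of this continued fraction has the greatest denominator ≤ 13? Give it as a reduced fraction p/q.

a_0 = 1: 1/1  (≤ bound)
a_1 = 1: 2/1  (≤ bound)
a_2 = 2: 5/3  (≤ bound)
a_3 = 1: 7/4  (≤ bound)
a_4 = 2: 19/11  (≤ bound)
a_5 = 1: 26/15  (> 13, stop)

19/11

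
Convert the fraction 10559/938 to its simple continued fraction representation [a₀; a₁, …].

[11; 3, 1, 8, 3, 1, 2, 2]

10559 ÷ 938 → quotient 11, remainder 241
938 ÷ 241 → quotient 3, remainder 215
241 ÷ 215 → quotient 1, remainder 26
215 ÷ 26 → quotient 8, remainder 7
26 ÷ 7 → quotient 3, remainder 5
7 ÷ 5 → quotient 1, remainder 2
5 ÷ 2 → quotient 2, remainder 1
2 ÷ 1 → quotient 2, remainder 0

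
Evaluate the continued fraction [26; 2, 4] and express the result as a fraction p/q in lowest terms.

Work from the innermost term outward:
Start with 4.
2 + 1/(4/1) = 2 + 1/4 = 9/4
26 + 1/(9/4) = 26 + 4/9 = 238/9

238/9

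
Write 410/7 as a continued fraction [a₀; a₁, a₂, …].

[58; 1, 1, 3]

Run the Euclidean algorithm, recording each quotient:
⌊410/7⌋ = 58, remainder 4
⌊7/4⌋ = 1, remainder 3
⌊4/3⌋ = 1, remainder 1
⌊3/1⌋ = 3, remainder 0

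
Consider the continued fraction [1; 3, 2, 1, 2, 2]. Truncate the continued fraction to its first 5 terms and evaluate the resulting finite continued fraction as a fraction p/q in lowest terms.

35/27

a_0 = 1: 1/1
a_1 = 3: 4/3
a_2 = 2: 9/7
a_3 = 1: 13/10
a_4 = 2: 35/27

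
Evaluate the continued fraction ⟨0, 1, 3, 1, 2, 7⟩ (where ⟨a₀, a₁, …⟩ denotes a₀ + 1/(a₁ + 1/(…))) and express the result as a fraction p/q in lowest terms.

81/103

Collapse the nested fraction from the inside out:
Start with 7.
2 + 1/(7/1) = 2 + 1/7 = 15/7
1 + 1/(15/7) = 1 + 7/15 = 22/15
3 + 1/(22/15) = 3 + 15/22 = 81/22
1 + 1/(81/22) = 1 + 22/81 = 103/81
0 + 1/(103/81) = 0 + 81/103 = 81/103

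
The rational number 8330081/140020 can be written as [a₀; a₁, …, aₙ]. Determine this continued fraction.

Run the Euclidean algorithm, recording each quotient:
8330081 ÷ 140020 → quotient 59, remainder 68901
140020 ÷ 68901 → quotient 2, remainder 2218
68901 ÷ 2218 → quotient 31, remainder 143
2218 ÷ 143 → quotient 15, remainder 73
143 ÷ 73 → quotient 1, remainder 70
73 ÷ 70 → quotient 1, remainder 3
70 ÷ 3 → quotient 23, remainder 1
3 ÷ 1 → quotient 3, remainder 0

[59; 2, 31, 15, 1, 1, 23, 3]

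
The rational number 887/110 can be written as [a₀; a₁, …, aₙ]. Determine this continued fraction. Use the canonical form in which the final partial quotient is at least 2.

[8; 15, 1, 2, 2]

887 = 8·110 + 7, so a_0 = 8
110 = 15·7 + 5, so a_1 = 15
7 = 1·5 + 2, so a_2 = 1
5 = 2·2 + 1, so a_3 = 2
2 = 2·1 + 0, so a_4 = 2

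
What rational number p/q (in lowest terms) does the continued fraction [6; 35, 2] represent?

a_0 = 6: 6/1
a_1 = 35: 211/35
a_2 = 2: 428/71

428/71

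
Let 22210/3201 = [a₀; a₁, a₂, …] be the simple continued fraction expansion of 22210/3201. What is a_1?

22210 ÷ 3201 → quotient 6, remainder 3004
3201 ÷ 3004 → quotient 1, remainder 197

1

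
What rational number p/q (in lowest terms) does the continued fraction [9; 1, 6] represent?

a_0 = 9: 9/1
a_1 = 1: 10/1
a_2 = 6: 69/7

69/7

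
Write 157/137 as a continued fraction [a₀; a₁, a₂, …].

157 = 1·137 + 20, so a_0 = 1
137 = 6·20 + 17, so a_1 = 6
20 = 1·17 + 3, so a_2 = 1
17 = 5·3 + 2, so a_3 = 5
3 = 1·2 + 1, so a_4 = 1
2 = 2·1 + 0, so a_5 = 2

[1; 6, 1, 5, 1, 2]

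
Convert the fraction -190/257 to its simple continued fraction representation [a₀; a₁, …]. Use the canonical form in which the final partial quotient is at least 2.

-190 ÷ 257 → quotient -1, remainder 67
257 ÷ 67 → quotient 3, remainder 56
67 ÷ 56 → quotient 1, remainder 11
56 ÷ 11 → quotient 5, remainder 1
11 ÷ 1 → quotient 11, remainder 0

[-1; 3, 1, 5, 11]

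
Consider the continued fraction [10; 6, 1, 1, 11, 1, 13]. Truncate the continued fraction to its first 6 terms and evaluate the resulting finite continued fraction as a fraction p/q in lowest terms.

1655/163

a_0 = 10: 10/1
a_1 = 6: 61/6
a_2 = 1: 71/7
a_3 = 1: 132/13
a_4 = 11: 1523/150
a_5 = 1: 1655/163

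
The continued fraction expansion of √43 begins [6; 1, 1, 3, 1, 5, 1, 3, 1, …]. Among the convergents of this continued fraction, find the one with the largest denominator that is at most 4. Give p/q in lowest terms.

a_0 = 6: 6/1  (≤ bound)
a_1 = 1: 7/1  (≤ bound)
a_2 = 1: 13/2  (≤ bound)
a_3 = 3: 46/7  (> 4, stop)

13/2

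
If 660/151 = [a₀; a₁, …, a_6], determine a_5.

2

Apply division with remainder until the remainder is 0:
⌊660/151⌋ = 4, remainder 56
⌊151/56⌋ = 2, remainder 39
⌊56/39⌋ = 1, remainder 17
⌊39/17⌋ = 2, remainder 5
⌊17/5⌋ = 3, remainder 2
⌊5/2⌋ = 2, remainder 1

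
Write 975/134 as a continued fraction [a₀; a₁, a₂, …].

[7; 3, 1, 1, 1, 1, 1, 4]

Apply division with remainder until the remainder is 0:
975 ÷ 134 → quotient 7, remainder 37
134 ÷ 37 → quotient 3, remainder 23
37 ÷ 23 → quotient 1, remainder 14
23 ÷ 14 → quotient 1, remainder 9
14 ÷ 9 → quotient 1, remainder 5
9 ÷ 5 → quotient 1, remainder 4
5 ÷ 4 → quotient 1, remainder 1
4 ÷ 1 → quotient 4, remainder 0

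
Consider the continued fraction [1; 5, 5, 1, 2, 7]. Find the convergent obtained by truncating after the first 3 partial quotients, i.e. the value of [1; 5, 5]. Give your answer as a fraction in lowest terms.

Compute successive convergents:
a_0 = 1: 1/1
a_1 = 5: 6/5
a_2 = 5: 31/26

31/26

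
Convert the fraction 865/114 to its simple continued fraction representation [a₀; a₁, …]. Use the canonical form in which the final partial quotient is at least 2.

[7; 1, 1, 2, 2, 1, 6]

Run the Euclidean algorithm, recording each quotient:
⌊865/114⌋ = 7, remainder 67
⌊114/67⌋ = 1, remainder 47
⌊67/47⌋ = 1, remainder 20
⌊47/20⌋ = 2, remainder 7
⌊20/7⌋ = 2, remainder 6
⌊7/6⌋ = 1, remainder 1
⌊6/1⌋ = 6, remainder 0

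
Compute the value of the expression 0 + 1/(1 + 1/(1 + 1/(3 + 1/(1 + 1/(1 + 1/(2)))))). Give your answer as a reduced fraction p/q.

Start with 2.
1 + 1/(2/1) = 1 + 1/2 = 3/2
1 + 1/(3/2) = 1 + 2/3 = 5/3
3 + 1/(5/3) = 3 + 3/5 = 18/5
1 + 1/(18/5) = 1 + 5/18 = 23/18
1 + 1/(23/18) = 1 + 18/23 = 41/23
0 + 1/(41/23) = 0 + 23/41 = 23/41

23/41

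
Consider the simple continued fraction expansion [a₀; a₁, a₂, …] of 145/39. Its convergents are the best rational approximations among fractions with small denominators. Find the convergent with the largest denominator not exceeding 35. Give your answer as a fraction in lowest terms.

26/7

List convergents until the denominator exceeds the bound:
a_0 = 3: 3/1  (≤ bound)
a_1 = 1: 4/1  (≤ bound)
a_2 = 2: 11/3  (≤ bound)
a_3 = 1: 15/4  (≤ bound)
a_4 = 1: 26/7  (≤ bound)
a_5 = 5: 145/39  (> 35, stop)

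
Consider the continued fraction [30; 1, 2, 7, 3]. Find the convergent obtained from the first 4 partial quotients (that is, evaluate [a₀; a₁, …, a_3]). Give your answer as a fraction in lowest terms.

675/22

Starting at the tail and folding back:
Start with 7.
2 + 1/(7/1) = 2 + 1/7 = 15/7
1 + 1/(15/7) = 1 + 7/15 = 22/15
30 + 1/(22/15) = 30 + 15/22 = 675/22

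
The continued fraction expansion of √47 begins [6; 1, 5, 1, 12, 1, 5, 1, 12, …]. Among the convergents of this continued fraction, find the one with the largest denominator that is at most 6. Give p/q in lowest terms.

41/6

List convergents until the denominator exceeds the bound:
a_0 = 6: 6/1  (≤ bound)
a_1 = 1: 7/1  (≤ bound)
a_2 = 5: 41/6  (≤ bound)
a_3 = 1: 48/7  (> 6, stop)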